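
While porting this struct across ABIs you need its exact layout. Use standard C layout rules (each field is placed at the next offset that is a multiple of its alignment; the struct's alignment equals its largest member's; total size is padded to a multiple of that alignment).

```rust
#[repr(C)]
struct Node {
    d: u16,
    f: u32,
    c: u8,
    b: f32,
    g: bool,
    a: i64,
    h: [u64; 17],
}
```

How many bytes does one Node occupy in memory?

d at 0 (size 2, align 2) → ends 2
pad 2 to align 4 for f
f at 4 (size 4, align 4) → ends 8
c at 8 (size 1, align 1) → ends 9
pad 3 to align 4 for b
b at 12 (size 4, align 4) → ends 16
g at 16 (size 1, align 1) → ends 17
pad 7 to align 8 for a
a at 24 (size 8, align 8) → ends 32
h at 32 (size 136, align 8) → ends 168
total 168 bytes, alignment 8

168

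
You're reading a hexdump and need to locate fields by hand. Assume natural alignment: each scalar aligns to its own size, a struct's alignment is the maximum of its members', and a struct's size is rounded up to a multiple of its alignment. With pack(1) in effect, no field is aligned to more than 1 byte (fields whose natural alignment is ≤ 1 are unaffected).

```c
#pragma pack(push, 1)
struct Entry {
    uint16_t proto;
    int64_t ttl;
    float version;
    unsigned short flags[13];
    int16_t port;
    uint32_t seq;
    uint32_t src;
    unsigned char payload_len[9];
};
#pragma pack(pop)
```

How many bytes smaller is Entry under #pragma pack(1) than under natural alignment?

natural layout:
  proto at 0 (size 2, align 2) → ends 2
  pad 6 to align 8 for ttl
  ttl at 8 (size 8, align 8) → ends 16
  version at 16 (size 4, align 4) → ends 20
  flags at 20 (size 26, align 2) → ends 46
  port at 46 (size 2, align 2) → ends 48
  seq at 48 (size 4, align 4) → ends 52
  src at 52 (size 4, align 4) → ends 56
  payload_len at 56 (size 9, align 1) → ends 65
  tail pad 7 to reach multiple of 8
  total 72 bytes, alignment 8
packed(1) layout:
  proto at 0 (size 2, align 1) → ends 2
  ttl at 2 (size 8, align 1) → ends 10
  version at 10 (size 4, align 1) → ends 14
  flags at 14 (size 26, align 1) → ends 40
  port at 40 (size 2, align 1) → ends 42
  seq at 42 (size 4, align 1) → ends 46
  src at 46 (size 4, align 1) → ends 50
  payload_len at 50 (size 9, align 1) → ends 59
  total 59 bytes, alignment 1
72 − 59 = 13

13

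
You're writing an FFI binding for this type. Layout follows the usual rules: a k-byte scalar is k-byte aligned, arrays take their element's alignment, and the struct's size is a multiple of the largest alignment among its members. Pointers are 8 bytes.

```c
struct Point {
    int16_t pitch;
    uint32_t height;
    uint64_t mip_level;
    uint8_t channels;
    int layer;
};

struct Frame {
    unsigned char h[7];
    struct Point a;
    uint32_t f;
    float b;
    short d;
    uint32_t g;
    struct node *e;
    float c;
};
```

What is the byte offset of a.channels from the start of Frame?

Point: pitch at 0 (size 2, align 2) → ends 2; pad 2 to align 4 for height; height at 4 (size 4, align 4) → ends 8; mip_level at 8 (size 8, align 8) → ends 16; channels at 16 (size 1, align 1) → ends 17; pad 3 to align 4 for layer; layer at 20 (size 4, align 4) → ends 24; total 24 bytes, alignment 8
h at 0 (size 7, align 1) → ends 7
pad 1 to align 8 for a
a at 8 (size 24, align 8) → ends 32
within Point: channels at 16
8 + 16 = 24

24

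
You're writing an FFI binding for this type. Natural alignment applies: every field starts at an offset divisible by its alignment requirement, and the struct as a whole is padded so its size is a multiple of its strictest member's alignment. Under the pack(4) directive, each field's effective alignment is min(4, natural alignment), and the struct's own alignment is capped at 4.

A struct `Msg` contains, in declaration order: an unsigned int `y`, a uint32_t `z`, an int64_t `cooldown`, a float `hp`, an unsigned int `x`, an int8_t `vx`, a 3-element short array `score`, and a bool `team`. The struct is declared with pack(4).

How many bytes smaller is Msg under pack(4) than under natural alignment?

natural layout:
  0..4  y  (4B, 4-aligned)
  4..8  z  (4B, 4-aligned)
  8..16  cooldown  (8B, 8-aligned)
  16..20  hp  (4B, 4-aligned)
  20..24  x  (4B, 4-aligned)
  24..25  vx  (1B, 1-aligned)
  25..26  -- padding (1B)
  26..32  score  (6B, 2-aligned)
  32..33  team  (1B, 1-aligned)
  33..40  -- tail padding (7B)
  sizeof = 40, alignof = 8
packed(4) layout:
  0..4  y  (4B, 4-aligned)
  4..8  z  (4B, 4-aligned)
  8..16  cooldown  (8B, 4-aligned)
  16..20  hp  (4B, 4-aligned)
  20..24  x  (4B, 4-aligned)
  24..25  vx  (1B, 1-aligned)
  25..26  -- padding (1B)
  26..32  score  (6B, 2-aligned)
  32..33  team  (1B, 1-aligned)
  33..36  -- tail padding (3B)
  sizeof = 36, alignof = 4
40 − 36 = 4

4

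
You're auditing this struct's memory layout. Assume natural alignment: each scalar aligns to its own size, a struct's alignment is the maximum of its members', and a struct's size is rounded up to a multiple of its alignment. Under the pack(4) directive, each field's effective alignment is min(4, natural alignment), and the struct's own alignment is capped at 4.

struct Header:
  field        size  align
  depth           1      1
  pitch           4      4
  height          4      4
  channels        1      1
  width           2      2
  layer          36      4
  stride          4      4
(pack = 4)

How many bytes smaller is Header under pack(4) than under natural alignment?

0

natural layout:
  @0: depth [1B, align 1] → 1
  +3 pad (align 4)
  @4: pitch [4B, align 4] → 8
  @8: height [4B, align 4] → 12
  @12: channels [1B, align 1] → 13
  +1 pad (align 2)
  @14: width [2B, align 2] → 16
  @16: layer [36B, align 4] → 52
  @52: stride [4B, align 4] → 56
  size 56, align 4
packed(4) layout:
  @0: depth [1B, align 1] → 1
  +3 pad (align 4)
  @4: pitch [4B, align 4] → 8
  @8: height [4B, align 4] → 12
  @12: channels [1B, align 1] → 13
  +1 pad (align 2)
  @14: width [2B, align 2] → 16
  @16: layer [36B, align 4] → 52
  @52: stride [4B, align 4] → 56
  size 56, align 4
56 − 56 = 0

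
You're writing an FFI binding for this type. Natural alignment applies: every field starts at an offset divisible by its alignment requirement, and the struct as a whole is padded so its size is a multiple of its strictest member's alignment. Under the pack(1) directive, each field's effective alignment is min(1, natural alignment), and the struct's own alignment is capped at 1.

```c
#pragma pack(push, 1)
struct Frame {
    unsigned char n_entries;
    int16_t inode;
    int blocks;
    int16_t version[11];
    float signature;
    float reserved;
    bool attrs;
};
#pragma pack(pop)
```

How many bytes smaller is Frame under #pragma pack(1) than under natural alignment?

6

natural layout:
  n_entries at 0 (size 1, align 1) → ends 1
  pad 1 to align 2 for inode
  inode at 2 (size 2, align 2) → ends 4
  blocks at 4 (size 4, align 4) → ends 8
  version at 8 (size 22, align 2) → ends 30
  pad 2 to align 4 for signature
  signature at 32 (size 4, align 4) → ends 36
  reserved at 36 (size 4, align 4) → ends 40
  attrs at 40 (size 1, align 1) → ends 41
  tail pad 3 to reach multiple of 4
  total 44 bytes, alignment 4
packed(1) layout:
  n_entries at 0 (size 1, align 1) → ends 1
  inode at 1 (size 2, align 1) → ends 3
  blocks at 3 (size 4, align 1) → ends 7
  version at 7 (size 22, align 1) → ends 29
  signature at 29 (size 4, align 1) → ends 33
  reserved at 33 (size 4, align 1) → ends 37
  attrs at 37 (size 1, align 1) → ends 38
  total 38 bytes, alignment 1
44 − 38 = 6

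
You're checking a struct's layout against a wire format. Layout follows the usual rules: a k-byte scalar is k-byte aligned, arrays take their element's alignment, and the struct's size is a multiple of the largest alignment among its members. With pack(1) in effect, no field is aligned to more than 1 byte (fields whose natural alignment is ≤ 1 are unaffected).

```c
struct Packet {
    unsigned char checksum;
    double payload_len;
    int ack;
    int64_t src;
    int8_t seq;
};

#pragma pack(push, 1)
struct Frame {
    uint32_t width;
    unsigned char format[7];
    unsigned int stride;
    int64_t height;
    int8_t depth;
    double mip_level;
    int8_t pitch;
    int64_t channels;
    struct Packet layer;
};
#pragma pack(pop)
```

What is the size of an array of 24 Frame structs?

Packet: checksum at 0 (size 1, align 1) → ends 1; pad 7 to align 8 for payload_len; payload_len at 8 (size 8, align 8) → ends 16; ack at 16 (size 4, align 4) → ends 20; pad 4 to align 8 for src; src at 24 (size 8, align 8) → ends 32; seq at 32 (size 1, align 1) → ends 33; tail pad 7 to reach multiple of 8; total 40 bytes, alignment 8
width at 0 (size 4, align 1) → ends 4
format at 4 (size 7, align 1) → ends 11
stride at 11 (size 4, align 1) → ends 15
height at 15 (size 8, align 1) → ends 23
depth at 23 (size 1, align 1) → ends 24
mip_level at 24 (size 8, align 1) → ends 32
pitch at 32 (size 1, align 1) → ends 33
channels at 33 (size 8, align 1) → ends 41
layer at 41 (size 40, align 1) → ends 81
total 81 bytes, alignment 1
array of 24: 24 × 81 = 1944

1944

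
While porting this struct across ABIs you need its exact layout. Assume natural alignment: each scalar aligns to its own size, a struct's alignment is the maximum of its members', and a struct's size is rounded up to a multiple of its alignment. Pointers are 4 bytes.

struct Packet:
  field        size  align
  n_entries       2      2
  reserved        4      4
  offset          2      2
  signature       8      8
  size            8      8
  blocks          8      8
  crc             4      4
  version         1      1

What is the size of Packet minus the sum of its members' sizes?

@0: n_entries [2B, align 2] → 2
+2 pad (align 4)
@4: reserved [4B, align 4] → 8
@8: offset [2B, align 2] → 10
+6 pad (align 8)
@16: signature [8B, align 8] → 24
@24: size [8B, align 8] → 32
@32: blocks [8B, align 8] → 40
@40: crc [4B, align 4] → 44
@44: version [1B, align 1] → 45
+3 tail pad (align 8)
size 48, align 8
data bytes 37, size 48 → padding 11

11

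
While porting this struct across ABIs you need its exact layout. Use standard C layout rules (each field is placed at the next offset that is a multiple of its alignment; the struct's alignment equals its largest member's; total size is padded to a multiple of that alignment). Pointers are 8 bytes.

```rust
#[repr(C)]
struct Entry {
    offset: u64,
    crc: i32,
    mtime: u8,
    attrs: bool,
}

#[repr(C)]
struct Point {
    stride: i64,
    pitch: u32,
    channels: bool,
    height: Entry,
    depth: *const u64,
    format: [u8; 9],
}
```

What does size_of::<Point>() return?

Entry: offset at 0 (size 8, align 8) → ends 8; crc at 8 (size 4, align 4) → ends 12; mtime at 12 (size 1, align 1) → ends 13; attrs at 13 (size 1, align 1) → ends 14; tail pad 2 to reach multiple of 8; total 16 bytes, alignment 8
stride at 0 (size 8, align 8) → ends 8
pitch at 8 (size 4, align 4) → ends 12
channels at 12 (size 1, align 1) → ends 13
pad 3 to align 8 for height
height at 16 (size 16, align 8) → ends 32
depth at 32 (size 8, align 8) → ends 40
format at 40 (size 9, align 1) → ends 49
tail pad 7 to reach multiple of 8
total 56 bytes, alignment 8

56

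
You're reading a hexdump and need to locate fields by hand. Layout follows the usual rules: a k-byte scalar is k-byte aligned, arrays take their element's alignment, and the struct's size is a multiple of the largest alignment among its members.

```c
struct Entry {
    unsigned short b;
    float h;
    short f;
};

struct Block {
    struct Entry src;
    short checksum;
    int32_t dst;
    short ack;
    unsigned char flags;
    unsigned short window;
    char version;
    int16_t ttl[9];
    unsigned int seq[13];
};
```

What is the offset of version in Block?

Entry: 0..2  b  (2B, 2-aligned); 2..4  -- padding (2B); 4..8  h  (4B, 4-aligned); 8..10  f  (2B, 2-aligned); 10..12  -- tail padding (2B); sizeof = 12, alignof = 4
0..12  src  (12B, 4-aligned)
12..14  checksum  (2B, 2-aligned)
14..16  -- padding (2B)
16..20  dst  (4B, 4-aligned)
20..22  ack  (2B, 2-aligned)
22..23  flags  (1B, 1-aligned)
23..24  -- padding (1B)
24..26  window  (2B, 2-aligned)
26..27  version  (1B, 1-aligned)

26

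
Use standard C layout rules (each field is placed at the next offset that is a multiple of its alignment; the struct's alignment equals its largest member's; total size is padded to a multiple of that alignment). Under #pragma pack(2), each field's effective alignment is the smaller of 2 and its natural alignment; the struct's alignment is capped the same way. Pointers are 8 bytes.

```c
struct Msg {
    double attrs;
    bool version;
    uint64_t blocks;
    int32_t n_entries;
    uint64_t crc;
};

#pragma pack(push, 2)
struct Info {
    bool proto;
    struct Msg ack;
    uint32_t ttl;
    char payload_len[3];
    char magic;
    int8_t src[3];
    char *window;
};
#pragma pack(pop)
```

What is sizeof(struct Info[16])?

992

Msg: attrs at 0 (size 8, align 8) → ends 8; version at 8 (size 1, align 1) → ends 9; pad 7 to align 8 for blocks; blocks at 16 (size 8, align 8) → ends 24; n_entries at 24 (size 4, align 4) → ends 28; pad 4 to align 8 for crc; crc at 32 (size 8, align 8) → ends 40; total 40 bytes, alignment 8
proto at 0 (size 1, align 1) → ends 1
pad 1 to align 2 for ack
ack at 2 (size 40, align 2) → ends 42
ttl at 42 (size 4, align 2) → ends 46
payload_len at 46 (size 3, align 1) → ends 49
magic at 49 (size 1, align 1) → ends 50
src at 50 (size 3, align 1) → ends 53
pad 1 to align 2 for window
window at 54 (size 8, align 2) → ends 62
total 62 bytes, alignment 2
array of 16: 16 × 62 = 992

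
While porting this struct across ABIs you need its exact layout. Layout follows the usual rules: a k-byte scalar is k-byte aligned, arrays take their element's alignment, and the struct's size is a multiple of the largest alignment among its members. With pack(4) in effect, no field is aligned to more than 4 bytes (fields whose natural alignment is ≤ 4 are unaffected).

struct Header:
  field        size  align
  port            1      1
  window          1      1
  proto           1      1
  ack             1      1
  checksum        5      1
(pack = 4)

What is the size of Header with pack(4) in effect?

9

@0: port [1B, align 1] → 1
@1: window [1B, align 1] → 2
@2: proto [1B, align 1] → 3
@3: ack [1B, align 1] → 4
@4: checksum [5B, align 1] → 9
size 9, align 1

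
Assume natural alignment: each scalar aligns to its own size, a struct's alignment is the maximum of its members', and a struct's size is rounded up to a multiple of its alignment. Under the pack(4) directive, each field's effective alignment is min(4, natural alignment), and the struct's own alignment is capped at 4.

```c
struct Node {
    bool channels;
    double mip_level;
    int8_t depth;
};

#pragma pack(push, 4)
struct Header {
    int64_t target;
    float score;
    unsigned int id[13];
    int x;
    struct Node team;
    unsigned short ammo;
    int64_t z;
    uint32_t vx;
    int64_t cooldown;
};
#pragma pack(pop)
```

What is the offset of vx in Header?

104

Node: channels at 0 (size 1, align 1) → ends 1; pad 7 to align 8 for mip_level; mip_level at 8 (size 8, align 8) → ends 16; depth at 16 (size 1, align 1) → ends 17; tail pad 7 to reach multiple of 8; total 24 bytes, alignment 8
target at 0 (size 8, align 4) → ends 8
score at 8 (size 4, align 4) → ends 12
id at 12 (size 52, align 4) → ends 64
x at 64 (size 4, align 4) → ends 68
team at 68 (size 24, align 4) → ends 92
ammo at 92 (size 2, align 2) → ends 94
pad 2 to align 4 for z
z at 96 (size 8, align 4) → ends 104
vx at 104 (size 4, align 4) → ends 108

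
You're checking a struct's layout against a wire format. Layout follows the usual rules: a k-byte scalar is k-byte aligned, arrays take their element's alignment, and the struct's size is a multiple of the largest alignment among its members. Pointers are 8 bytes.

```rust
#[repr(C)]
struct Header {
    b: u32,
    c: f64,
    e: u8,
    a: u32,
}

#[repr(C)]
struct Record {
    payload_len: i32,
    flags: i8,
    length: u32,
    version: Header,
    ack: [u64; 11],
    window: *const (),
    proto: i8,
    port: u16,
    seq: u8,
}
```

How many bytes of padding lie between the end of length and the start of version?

Header: @0: b [4B, align 4] → 4; +4 pad (align 8); @8: c [8B, align 8] → 16; @16: e [1B, align 1] → 17; +3 pad (align 4); @20: a [4B, align 4] → 24; size 24, align 8
@0: payload_len [4B, align 4] → 4
@4: flags [1B, align 1] → 5
+3 pad (align 4)
@8: length [4B, align 4] → 12
+4 pad (align 8)
@16: version [24B, align 8] → 40

4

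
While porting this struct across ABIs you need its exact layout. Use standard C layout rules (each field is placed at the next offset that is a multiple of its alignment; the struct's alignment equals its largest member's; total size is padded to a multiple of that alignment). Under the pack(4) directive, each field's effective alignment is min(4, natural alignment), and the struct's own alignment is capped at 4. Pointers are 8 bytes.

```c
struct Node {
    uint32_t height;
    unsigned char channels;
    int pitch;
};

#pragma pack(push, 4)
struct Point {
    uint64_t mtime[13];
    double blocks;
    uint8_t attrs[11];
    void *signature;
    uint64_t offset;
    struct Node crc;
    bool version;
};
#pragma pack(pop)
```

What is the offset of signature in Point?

124

Node: @0: height [4B, align 4] → 4; @4: channels [1B, align 1] → 5; +3 pad (align 4); @8: pitch [4B, align 4] → 12; size 12, align 4
@0: mtime [104B, align 4] → 104
@104: blocks [8B, align 4] → 112
@112: attrs [11B, align 1] → 123
+1 pad (align 4)
@124: signature [8B, align 4] → 132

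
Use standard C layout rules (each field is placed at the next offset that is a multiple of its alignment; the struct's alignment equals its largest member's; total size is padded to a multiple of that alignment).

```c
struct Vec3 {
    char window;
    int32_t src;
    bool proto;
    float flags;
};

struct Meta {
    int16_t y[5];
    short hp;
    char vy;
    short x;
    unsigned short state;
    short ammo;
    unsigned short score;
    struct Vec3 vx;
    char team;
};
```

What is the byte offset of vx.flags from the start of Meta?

Vec3: 0..1  window  (1B, 1-aligned); 1..4  -- padding (3B); 4..8  src  (4B, 4-aligned); 8..9  proto  (1B, 1-aligned); 9..12  -- padding (3B); 12..16  flags  (4B, 4-aligned); sizeof = 16, alignof = 4
0..10  y  (10B, 2-aligned)
10..12  hp  (2B, 2-aligned)
12..13  vy  (1B, 1-aligned)
13..14  -- padding (1B)
14..16  x  (2B, 2-aligned)
16..18  state  (2B, 2-aligned)
18..20  ammo  (2B, 2-aligned)
20..22  score  (2B, 2-aligned)
22..24  -- padding (2B)
24..40  vx  (16B, 4-aligned)
within Vec3: flags at 12
24 + 12 = 36

36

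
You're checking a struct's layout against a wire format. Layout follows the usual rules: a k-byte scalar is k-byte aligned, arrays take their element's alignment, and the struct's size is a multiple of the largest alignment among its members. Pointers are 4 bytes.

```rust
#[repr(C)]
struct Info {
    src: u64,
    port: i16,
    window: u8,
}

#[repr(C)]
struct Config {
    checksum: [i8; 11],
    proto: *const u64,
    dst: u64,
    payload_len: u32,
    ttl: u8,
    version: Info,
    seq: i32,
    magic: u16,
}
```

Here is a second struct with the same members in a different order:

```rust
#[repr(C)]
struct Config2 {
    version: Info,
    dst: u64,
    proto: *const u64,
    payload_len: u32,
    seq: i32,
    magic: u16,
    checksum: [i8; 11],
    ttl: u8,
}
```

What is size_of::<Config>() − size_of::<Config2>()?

Info: 0..8  src  (8B, 8-aligned); 8..10  port  (2B, 2-aligned); 10..11  window  (1B, 1-aligned); 11..16  -- tail padding (5B); sizeof = 16, alignof = 8
0..11  checksum  (11B, 1-aligned)
11..12  -- padding (1B)
12..16  proto  (4B, 4-aligned)
16..24  dst  (8B, 8-aligned)
24..28  payload_len  (4B, 4-aligned)
28..29  ttl  (1B, 1-aligned)
29..32  -- padding (3B)
32..48  version  (16B, 8-aligned)
48..52  seq  (4B, 4-aligned)
52..54  magic  (2B, 2-aligned)
54..56  -- tail padding (2B)
sizeof = 56, alignof = 8
— Config2 —
0..16  version  (16B, 8-aligned)
16..24  dst  (8B, 8-aligned)
24..28  proto  (4B, 4-aligned)
28..32  payload_len  (4B, 4-aligned)
32..36  seq  (4B, 4-aligned)
36..38  magic  (2B, 2-aligned)
38..49  checksum  (11B, 1-aligned)
49..50  ttl  (1B, 1-aligned)
50..56  -- tail padding (6B)
sizeof = 56, alignof = 8
56 − 56 = 0

0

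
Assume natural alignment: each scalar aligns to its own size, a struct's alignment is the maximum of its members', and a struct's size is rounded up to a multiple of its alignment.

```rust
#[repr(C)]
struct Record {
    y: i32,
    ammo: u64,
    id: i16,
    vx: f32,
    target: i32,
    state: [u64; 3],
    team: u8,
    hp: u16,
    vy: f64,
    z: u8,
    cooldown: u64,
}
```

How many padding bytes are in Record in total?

22

0..4  y  (4B, 4-aligned)
4..8  -- padding (4B)
8..16  ammo  (8B, 8-aligned)
16..18  id  (2B, 2-aligned)
18..20  -- padding (2B)
20..24  vx  (4B, 4-aligned)
24..28  target  (4B, 4-aligned)
28..32  -- padding (4B)
32..56  state  (24B, 8-aligned)
56..57  team  (1B, 1-aligned)
57..58  -- padding (1B)
58..60  hp  (2B, 2-aligned)
60..64  -- padding (4B)
64..72  vy  (8B, 8-aligned)
72..73  z  (1B, 1-aligned)
73..80  -- padding (7B)
80..88  cooldown  (8B, 8-aligned)
sizeof = 88, alignof = 8
data bytes 66, size 88 → padding 22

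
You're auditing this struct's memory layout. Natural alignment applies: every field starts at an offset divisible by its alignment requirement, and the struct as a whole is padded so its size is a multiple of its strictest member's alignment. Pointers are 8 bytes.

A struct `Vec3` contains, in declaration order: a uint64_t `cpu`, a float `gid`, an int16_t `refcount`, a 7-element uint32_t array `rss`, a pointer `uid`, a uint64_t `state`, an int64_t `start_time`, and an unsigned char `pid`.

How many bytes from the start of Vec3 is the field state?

0..8  cpu  (8B, 8-aligned)
8..12  gid  (4B, 4-aligned)
12..14  refcount  (2B, 2-aligned)
14..16  -- padding (2B)
16..44  rss  (28B, 4-aligned)
44..48  -- padding (4B)
48..56  uid  (8B, 8-aligned)
56..64  state  (8B, 8-aligned)

56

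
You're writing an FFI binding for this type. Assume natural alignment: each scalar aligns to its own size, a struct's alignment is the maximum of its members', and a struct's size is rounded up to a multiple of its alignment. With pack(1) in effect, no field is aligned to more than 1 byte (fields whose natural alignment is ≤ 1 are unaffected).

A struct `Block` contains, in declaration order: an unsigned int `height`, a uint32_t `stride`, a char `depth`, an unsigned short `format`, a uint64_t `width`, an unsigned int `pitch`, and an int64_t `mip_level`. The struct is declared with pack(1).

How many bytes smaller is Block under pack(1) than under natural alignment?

9

natural layout:
  height at 0 (size 4, align 4) → ends 4
  stride at 4 (size 4, align 4) → ends 8
  depth at 8 (size 1, align 1) → ends 9
  pad 1 to align 2 for format
  format at 10 (size 2, align 2) → ends 12
  pad 4 to align 8 for width
  width at 16 (size 8, align 8) → ends 24
  pitch at 24 (size 4, align 4) → ends 28
  pad 4 to align 8 for mip_level
  mip_level at 32 (size 8, align 8) → ends 40
  total 40 bytes, alignment 8
packed(1) layout:
  height at 0 (size 4, align 1) → ends 4
  stride at 4 (size 4, align 1) → ends 8
  depth at 8 (size 1, align 1) → ends 9
  format at 9 (size 2, align 1) → ends 11
  width at 11 (size 8, align 1) → ends 19
  pitch at 19 (size 4, align 1) → ends 23
  mip_level at 23 (size 8, align 1) → ends 31
  total 31 bytes, alignment 1
40 − 31 = 9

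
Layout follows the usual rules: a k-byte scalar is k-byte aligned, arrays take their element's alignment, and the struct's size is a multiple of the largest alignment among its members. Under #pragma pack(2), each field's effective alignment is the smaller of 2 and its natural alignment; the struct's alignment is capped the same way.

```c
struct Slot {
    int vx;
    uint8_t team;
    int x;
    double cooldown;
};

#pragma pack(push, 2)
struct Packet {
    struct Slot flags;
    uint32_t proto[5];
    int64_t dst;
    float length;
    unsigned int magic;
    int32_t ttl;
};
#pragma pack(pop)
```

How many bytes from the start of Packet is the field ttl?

60

Slot: 0..4  vx  (4B, 4-aligned); 4..5  team  (1B, 1-aligned); 5..8  -- padding (3B); 8..12  x  (4B, 4-aligned); 12..16  -- padding (4B); 16..24  cooldown  (8B, 8-aligned); sizeof = 24, alignof = 8
0..24  flags  (24B, 2-aligned)
24..44  proto  (20B, 2-aligned)
44..52  dst  (8B, 2-aligned)
52..56  length  (4B, 2-aligned)
56..60  magic  (4B, 2-aligned)
60..64  ttl  (4B, 2-aligned)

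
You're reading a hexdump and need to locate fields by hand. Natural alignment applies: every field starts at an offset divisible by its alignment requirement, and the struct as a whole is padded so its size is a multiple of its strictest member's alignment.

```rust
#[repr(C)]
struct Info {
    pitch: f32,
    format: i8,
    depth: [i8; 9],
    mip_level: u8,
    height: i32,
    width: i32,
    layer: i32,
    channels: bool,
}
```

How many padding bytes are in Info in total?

0..4  pitch  (4B, 4-aligned)
4..5  format  (1B, 1-aligned)
5..14  depth  (9B, 1-aligned)
14..15  mip_level  (1B, 1-aligned)
15..16  -- padding (1B)
16..20  height  (4B, 4-aligned)
20..24  width  (4B, 4-aligned)
24..28  layer  (4B, 4-aligned)
28..29  channels  (1B, 1-aligned)
29..32  -- tail padding (3B)
sizeof = 32, alignof = 4
data bytes 28, size 32 → padding 4

4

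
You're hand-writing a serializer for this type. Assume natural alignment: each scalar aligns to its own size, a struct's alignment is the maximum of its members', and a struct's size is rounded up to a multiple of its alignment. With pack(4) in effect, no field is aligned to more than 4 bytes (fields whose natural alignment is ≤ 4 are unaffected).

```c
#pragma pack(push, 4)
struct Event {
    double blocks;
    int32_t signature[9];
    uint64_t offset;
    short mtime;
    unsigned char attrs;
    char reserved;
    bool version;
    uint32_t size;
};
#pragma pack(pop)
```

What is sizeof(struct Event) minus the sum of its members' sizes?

3

blocks at 0 (size 8, align 4) → ends 8
signature at 8 (size 36, align 4) → ends 44
offset at 44 (size 8, align 4) → ends 52
mtime at 52 (size 2, align 2) → ends 54
attrs at 54 (size 1, align 1) → ends 55
reserved at 55 (size 1, align 1) → ends 56
version at 56 (size 1, align 1) → ends 57
pad 3 to align 4 for size
size at 60 (size 4, align 4) → ends 64
total 64 bytes, alignment 4
data bytes 61, size 64 → padding 3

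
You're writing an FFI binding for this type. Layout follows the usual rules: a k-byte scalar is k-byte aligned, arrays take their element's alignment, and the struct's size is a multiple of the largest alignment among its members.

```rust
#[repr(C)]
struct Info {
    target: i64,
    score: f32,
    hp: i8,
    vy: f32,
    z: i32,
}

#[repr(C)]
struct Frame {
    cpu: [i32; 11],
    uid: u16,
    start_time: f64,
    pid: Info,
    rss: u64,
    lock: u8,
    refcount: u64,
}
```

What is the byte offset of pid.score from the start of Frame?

Info: target at 0 (size 8, align 8) → ends 8; score at 8 (size 4, align 4) → ends 12; hp at 12 (size 1, align 1) → ends 13; pad 3 to align 4 for vy; vy at 16 (size 4, align 4) → ends 20; z at 20 (size 4, align 4) → ends 24; total 24 bytes, alignment 8
cpu at 0 (size 44, align 4) → ends 44
uid at 44 (size 2, align 2) → ends 46
pad 2 to align 8 for start_time
start_time at 48 (size 8, align 8) → ends 56
pid at 56 (size 24, align 8) → ends 80
within Info: score at 8
56 + 8 = 64

64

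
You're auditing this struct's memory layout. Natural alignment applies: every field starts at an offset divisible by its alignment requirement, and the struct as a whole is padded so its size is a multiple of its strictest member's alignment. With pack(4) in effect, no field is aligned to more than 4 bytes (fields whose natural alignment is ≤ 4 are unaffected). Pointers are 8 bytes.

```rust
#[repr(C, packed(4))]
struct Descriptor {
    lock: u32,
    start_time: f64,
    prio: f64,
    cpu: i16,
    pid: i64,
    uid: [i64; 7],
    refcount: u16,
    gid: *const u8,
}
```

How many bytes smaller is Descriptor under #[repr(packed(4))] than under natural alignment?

natural layout:
  @0: lock [4B, align 4] → 4
  +4 pad (align 8)
  @8: start_time [8B, align 8] → 16
  @16: prio [8B, align 8] → 24
  @24: cpu [2B, align 2] → 26
  +6 pad (align 8)
  @32: pid [8B, align 8] → 40
  @40: uid [56B, align 8] → 96
  @96: refcount [2B, align 2] → 98
  +6 pad (align 8)
  @104: gid [8B, align 8] → 112
  size 112, align 8
packed(4) layout:
  @0: lock [4B, align 4] → 4
  @4: start_time [8B, align 4] → 12
  @12: prio [8B, align 4] → 20
  @20: cpu [2B, align 2] → 22
  +2 pad (align 4)
  @24: pid [8B, align 4] → 32
  @32: uid [56B, align 4] → 88
  @88: refcount [2B, align 2] → 90
  +2 pad (align 4)
  @92: gid [8B, align 4] → 100
  size 100, align 4
112 − 100 = 12

12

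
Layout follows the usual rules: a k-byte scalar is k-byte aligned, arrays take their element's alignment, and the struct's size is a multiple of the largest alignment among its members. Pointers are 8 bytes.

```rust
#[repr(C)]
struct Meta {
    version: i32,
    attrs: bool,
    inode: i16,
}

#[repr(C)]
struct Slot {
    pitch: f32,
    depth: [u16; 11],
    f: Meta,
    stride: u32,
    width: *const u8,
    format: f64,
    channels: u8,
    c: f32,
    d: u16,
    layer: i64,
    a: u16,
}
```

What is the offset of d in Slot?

64

Meta: version at 0 (size 4, align 4) → ends 4; attrs at 4 (size 1, align 1) → ends 5; pad 1 to align 2 for inode; inode at 6 (size 2, align 2) → ends 8; total 8 bytes, alignment 4
pitch at 0 (size 4, align 4) → ends 4
depth at 4 (size 22, align 2) → ends 26
pad 2 to align 4 for f
f at 28 (size 8, align 4) → ends 36
stride at 36 (size 4, align 4) → ends 40
width at 40 (size 8, align 8) → ends 48
format at 48 (size 8, align 8) → ends 56
channels at 56 (size 1, align 1) → ends 57
pad 3 to align 4 for c
c at 60 (size 4, align 4) → ends 64
d at 64 (size 2, align 2) → ends 66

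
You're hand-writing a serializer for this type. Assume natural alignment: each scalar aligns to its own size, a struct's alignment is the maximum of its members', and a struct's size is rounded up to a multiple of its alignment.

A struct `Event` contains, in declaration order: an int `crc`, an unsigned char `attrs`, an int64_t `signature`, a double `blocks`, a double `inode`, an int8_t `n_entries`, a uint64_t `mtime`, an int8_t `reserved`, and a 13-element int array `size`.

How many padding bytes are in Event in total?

13

@0: crc [4B, align 4] → 4
@4: attrs [1B, align 1] → 5
+3 pad (align 8)
@8: signature [8B, align 8] → 16
@16: blocks [8B, align 8] → 24
@24: inode [8B, align 8] → 32
@32: n_entries [1B, align 1] → 33
+7 pad (align 8)
@40: mtime [8B, align 8] → 48
@48: reserved [1B, align 1] → 49
+3 pad (align 4)
@52: size [52B, align 4] → 104
size 104, align 8
data bytes 91, size 104 → padding 13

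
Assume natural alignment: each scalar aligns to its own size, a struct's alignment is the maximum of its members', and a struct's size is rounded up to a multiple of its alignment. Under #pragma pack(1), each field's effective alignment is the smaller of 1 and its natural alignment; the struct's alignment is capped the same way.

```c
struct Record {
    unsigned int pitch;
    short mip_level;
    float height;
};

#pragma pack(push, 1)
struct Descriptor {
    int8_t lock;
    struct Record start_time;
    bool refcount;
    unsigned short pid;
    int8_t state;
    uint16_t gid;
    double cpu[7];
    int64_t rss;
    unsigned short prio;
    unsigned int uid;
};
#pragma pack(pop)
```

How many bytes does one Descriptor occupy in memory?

89 bytes

Record: 0..4  pitch  (4B, 4-aligned); 4..6  mip_level  (2B, 2-aligned); 6..8  -- padding (2B); 8..12  height  (4B, 4-aligned); sizeof = 12, alignof = 4
0..1  lock  (1B, 1-aligned)
1..13  start_time  (12B, 1-aligned)
13..14  refcount  (1B, 1-aligned)
14..16  pid  (2B, 1-aligned)
16..17  state  (1B, 1-aligned)
17..19  gid  (2B, 1-aligned)
19..75  cpu  (56B, 1-aligned)
75..83  rss  (8B, 1-aligned)
83..85  prio  (2B, 1-aligned)
85..89  uid  (4B, 1-aligned)
sizeof = 89, alignof = 1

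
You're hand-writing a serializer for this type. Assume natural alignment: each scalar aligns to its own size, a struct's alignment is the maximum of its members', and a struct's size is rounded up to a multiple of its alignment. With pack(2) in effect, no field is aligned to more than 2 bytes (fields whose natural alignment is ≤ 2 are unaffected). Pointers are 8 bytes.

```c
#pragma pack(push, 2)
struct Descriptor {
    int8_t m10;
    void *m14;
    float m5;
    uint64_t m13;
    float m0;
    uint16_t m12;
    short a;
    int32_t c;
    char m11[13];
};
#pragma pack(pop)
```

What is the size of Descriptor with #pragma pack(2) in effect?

m10 at 0 (size 1, align 1) → ends 1
pad 1 to align 2 for m14
m14 at 2 (size 8, align 2) → ends 10
m5 at 10 (size 4, align 2) → ends 14
m13 at 14 (size 8, align 2) → ends 22
m0 at 22 (size 4, align 2) → ends 26
m12 at 26 (size 2, align 2) → ends 28
a at 28 (size 2, align 2) → ends 30
c at 30 (size 4, align 2) → ends 34
m11 at 34 (size 13, align 1) → ends 47
tail pad 1 to reach multiple of 2
total 48 bytes, alignment 2

48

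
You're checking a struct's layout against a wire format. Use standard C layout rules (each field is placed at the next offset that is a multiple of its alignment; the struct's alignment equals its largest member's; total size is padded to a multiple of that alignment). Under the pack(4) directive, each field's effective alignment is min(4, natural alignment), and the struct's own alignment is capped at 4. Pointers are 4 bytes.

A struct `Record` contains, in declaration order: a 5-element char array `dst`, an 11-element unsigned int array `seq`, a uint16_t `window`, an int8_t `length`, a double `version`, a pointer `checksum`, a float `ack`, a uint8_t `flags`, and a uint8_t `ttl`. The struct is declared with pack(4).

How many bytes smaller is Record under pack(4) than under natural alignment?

natural layout:
  dst at 0 (size 5, align 1) → ends 5
  pad 3 to align 4 for seq
  seq at 8 (size 44, align 4) → ends 52
  window at 52 (size 2, align 2) → ends 54
  length at 54 (size 1, align 1) → ends 55
  pad 1 to align 8 for version
  version at 56 (size 8, align 8) → ends 64
  checksum at 64 (size 4, align 4) → ends 68
  ack at 68 (size 4, align 4) → ends 72
  flags at 72 (size 1, align 1) → ends 73
  ttl at 73 (size 1, align 1) → ends 74
  tail pad 6 to reach multiple of 8
  total 80 bytes, alignment 8
packed(4) layout:
  dst at 0 (size 5, align 1) → ends 5
  pad 3 to align 4 for seq
  seq at 8 (size 44, align 4) → ends 52
  window at 52 (size 2, align 2) → ends 54
  length at 54 (size 1, align 1) → ends 55
  pad 1 to align 4 for version
  version at 56 (size 8, align 4) → ends 64
  checksum at 64 (size 4, align 4) → ends 68
  ack at 68 (size 4, align 4) → ends 72
  flags at 72 (size 1, align 1) → ends 73
  ttl at 73 (size 1, align 1) → ends 74
  tail pad 2 to reach multiple of 4
  total 76 bytes, alignment 4
80 − 76 = 4

4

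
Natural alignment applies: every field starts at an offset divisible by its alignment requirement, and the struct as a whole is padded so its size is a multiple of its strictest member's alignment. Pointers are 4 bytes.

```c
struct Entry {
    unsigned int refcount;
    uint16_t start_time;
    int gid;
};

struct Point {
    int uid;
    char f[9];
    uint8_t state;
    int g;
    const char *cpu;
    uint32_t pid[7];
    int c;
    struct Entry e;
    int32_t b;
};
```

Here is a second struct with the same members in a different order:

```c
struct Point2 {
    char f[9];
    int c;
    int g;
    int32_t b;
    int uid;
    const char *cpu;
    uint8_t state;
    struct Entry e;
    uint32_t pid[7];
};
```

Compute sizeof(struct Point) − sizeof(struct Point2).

-4

Entry: @0: refcount [4B, align 4] → 4; @4: start_time [2B, align 2] → 6; +2 pad (align 4); @8: gid [4B, align 4] → 12; size 12, align 4
@0: uid [4B, align 4] → 4
@4: f [9B, align 1] → 13
@13: state [1B, align 1] → 14
+2 pad (align 4)
@16: g [4B, align 4] → 20
@20: cpu [4B, align 4] → 24
@24: pid [28B, align 4] → 52
@52: c [4B, align 4] → 56
@56: e [12B, align 4] → 68
@68: b [4B, align 4] → 72
size 72, align 4
— Point2 —
@0: f [9B, align 1] → 9
+3 pad (align 4)
@12: c [4B, align 4] → 16
@16: g [4B, align 4] → 20
@20: b [4B, align 4] → 24
@24: uid [4B, align 4] → 28
@28: cpu [4B, align 4] → 32
@32: state [1B, align 1] → 33
+3 pad (align 4)
@36: e [12B, align 4] → 48
@48: pid [28B, align 4] → 76
size 76, align 4
72 − 76 = -4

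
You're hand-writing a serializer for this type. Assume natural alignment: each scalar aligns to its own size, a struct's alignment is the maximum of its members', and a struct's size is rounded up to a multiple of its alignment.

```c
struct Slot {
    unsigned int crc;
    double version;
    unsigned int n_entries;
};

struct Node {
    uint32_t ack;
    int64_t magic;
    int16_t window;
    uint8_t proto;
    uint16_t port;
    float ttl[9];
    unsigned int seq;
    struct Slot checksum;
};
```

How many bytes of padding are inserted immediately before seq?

0

Slot: 0..4  crc  (4B, 4-aligned); 4..8  -- padding (4B); 8..16  version  (8B, 8-aligned); 16..20  n_entries  (4B, 4-aligned); 20..24  -- tail padding (4B); sizeof = 24, alignof = 8
0..4  ack  (4B, 4-aligned)
4..8  -- padding (4B)
8..16  magic  (8B, 8-aligned)
16..18  window  (2B, 2-aligned)
18..19  proto  (1B, 1-aligned)
19..20  -- padding (1B)
20..22  port  (2B, 2-aligned)
22..24  -- padding (2B)
24..60  ttl  (36B, 4-aligned)
60..64  seq  (4B, 4-aligned)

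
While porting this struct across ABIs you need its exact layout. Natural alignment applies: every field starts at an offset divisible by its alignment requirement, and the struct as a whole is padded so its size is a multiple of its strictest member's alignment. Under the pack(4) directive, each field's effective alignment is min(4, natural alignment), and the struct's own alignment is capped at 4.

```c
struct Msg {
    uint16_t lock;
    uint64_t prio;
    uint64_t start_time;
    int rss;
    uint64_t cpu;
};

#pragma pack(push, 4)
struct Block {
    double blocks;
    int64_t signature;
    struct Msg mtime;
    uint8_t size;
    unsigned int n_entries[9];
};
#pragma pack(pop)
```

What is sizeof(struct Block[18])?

Msg: lock at 0 (size 2, align 2) → ends 2; pad 6 to align 8 for prio; prio at 8 (size 8, align 8) → ends 16; start_time at 16 (size 8, align 8) → ends 24; rss at 24 (size 4, align 4) → ends 28; pad 4 to align 8 for cpu; cpu at 32 (size 8, align 8) → ends 40; total 40 bytes, alignment 8
blocks at 0 (size 8, align 4) → ends 8
signature at 8 (size 8, align 4) → ends 16
mtime at 16 (size 40, align 4) → ends 56
size at 56 (size 1, align 1) → ends 57
pad 3 to align 4 for n_entries
n_entries at 60 (size 36, align 4) → ends 96
total 96 bytes, alignment 4
array of 18: 18 × 96 = 1728

1728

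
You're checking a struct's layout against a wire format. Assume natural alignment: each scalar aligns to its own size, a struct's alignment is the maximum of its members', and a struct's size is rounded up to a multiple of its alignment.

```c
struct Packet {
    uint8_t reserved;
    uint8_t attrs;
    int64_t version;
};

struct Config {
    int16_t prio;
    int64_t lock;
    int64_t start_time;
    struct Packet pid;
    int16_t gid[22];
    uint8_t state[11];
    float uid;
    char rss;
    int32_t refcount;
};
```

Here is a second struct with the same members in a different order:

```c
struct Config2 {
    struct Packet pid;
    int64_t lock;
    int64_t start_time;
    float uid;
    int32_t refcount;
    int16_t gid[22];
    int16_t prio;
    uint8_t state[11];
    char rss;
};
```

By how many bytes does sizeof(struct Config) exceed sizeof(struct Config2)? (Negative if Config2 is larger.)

Packet: reserved at 0 (size 1, align 1) → ends 1; attrs at 1 (size 1, align 1) → ends 2; pad 6 to align 8 for version; version at 8 (size 8, align 8) → ends 16; total 16 bytes, alignment 8
prio at 0 (size 2, align 2) → ends 2
pad 6 to align 8 for lock
lock at 8 (size 8, align 8) → ends 16
start_time at 16 (size 8, align 8) → ends 24
pid at 24 (size 16, align 8) → ends 40
gid at 40 (size 44, align 2) → ends 84
state at 84 (size 11, align 1) → ends 95
pad 1 to align 4 for uid
uid at 96 (size 4, align 4) → ends 100
rss at 100 (size 1, align 1) → ends 101
pad 3 to align 4 for refcount
refcount at 104 (size 4, align 4) → ends 108
tail pad 4 to reach multiple of 8
total 112 bytes, alignment 8
— Config2 —
pid at 0 (size 16, align 8) → ends 16
lock at 16 (size 8, align 8) → ends 24
start_time at 24 (size 8, align 8) → ends 32
uid at 32 (size 4, align 4) → ends 36
refcount at 36 (size 4, align 4) → ends 40
gid at 40 (size 44, align 2) → ends 84
prio at 84 (size 2, align 2) → ends 86
state at 86 (size 11, align 1) → ends 97
rss at 97 (size 1, align 1) → ends 98
tail pad 6 to reach multiple of 8
total 104 bytes, alignment 8
112 − 104 = 8

8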